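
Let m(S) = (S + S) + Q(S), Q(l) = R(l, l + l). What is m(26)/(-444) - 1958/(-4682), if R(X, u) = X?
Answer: 42013/173234 ≈ 0.24252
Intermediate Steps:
Q(l) = l
m(S) = 3*S (m(S) = (S + S) + S = 2*S + S = 3*S)
m(26)/(-444) - 1958/(-4682) = (3*26)/(-444) - 1958/(-4682) = 78*(-1/444) - 1958*(-1/4682) = -13/74 + 979/2341 = 42013/173234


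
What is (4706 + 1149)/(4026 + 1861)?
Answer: 5855/5887 ≈ 0.99456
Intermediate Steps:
(4706 + 1149)/(4026 + 1861) = 5855/5887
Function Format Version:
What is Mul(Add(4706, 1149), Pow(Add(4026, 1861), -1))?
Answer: Rational(5855, 5887) ≈ 0.99456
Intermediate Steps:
Mul(Add(4706, 1149), Pow(Add(4026, 1861), -1)) = Mul(5855, Pow(5887, -1)) = Mul(5855, Rational(1, 5887)) = Rational(5855, 5887)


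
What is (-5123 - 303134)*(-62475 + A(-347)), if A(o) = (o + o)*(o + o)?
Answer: -129209312377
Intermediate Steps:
A(o) = 4*o² (A(o) = (2*o)*(2*o) = 4*o²)
(-5123 - 303134)*(-62475 + A(-347)) = (-5123 - 303134)*(-62475 + 4*(-347)²) = -308257*(-62475 + 4*120409) = -308257*(-62475 + 481636) = -308257*419161 = -129209312377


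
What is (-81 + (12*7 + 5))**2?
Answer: 64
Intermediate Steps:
(-81 + (12*7 + 5))**2 = (-81 + (84 + 5))**2 = (-81 + 89)**2 = 8**2 = 64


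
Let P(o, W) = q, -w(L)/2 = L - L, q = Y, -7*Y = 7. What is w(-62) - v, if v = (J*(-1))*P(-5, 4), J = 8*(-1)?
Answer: 8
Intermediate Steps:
J = -8
Y = -1 (Y = -⅐*7 = -1)
q = -1
w(L) = 0 (w(L) = -2*(L - L) = -2*0 = 0)
P(o, W) = -1
v = -8 (v = -8*(-1)*(-1) = 8*(-1) = -8)
w(-62) - v = 0 - 1*(-8) = 0 + 8 = 8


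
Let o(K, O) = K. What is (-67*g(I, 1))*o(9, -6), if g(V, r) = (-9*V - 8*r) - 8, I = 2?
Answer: 20502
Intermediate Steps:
g(V, r) = -8 - 9*V - 8*r
(-67*g(I, 1))*o(9, -6) = -67*(-8 - 9*2 - 8*1)*9 = -67*(-8 - 18 - 8)*9 = -67*(-34)*9 = 2278*9 = 20502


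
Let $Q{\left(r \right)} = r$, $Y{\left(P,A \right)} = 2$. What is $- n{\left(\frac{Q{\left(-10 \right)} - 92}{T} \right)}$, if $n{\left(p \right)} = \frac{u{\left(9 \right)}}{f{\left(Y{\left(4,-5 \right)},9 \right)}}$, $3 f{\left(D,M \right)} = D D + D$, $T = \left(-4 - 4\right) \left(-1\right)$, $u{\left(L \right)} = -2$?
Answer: $1$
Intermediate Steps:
$T = 8$ ($T = \left(-8\right) \left(-1\right) = 8$)
$f{\left(D,M \right)} = \frac{D}{3} + \frac{D^{2}}{3}$ ($f{\left(D,M \right)} = \frac{D D + D}{3} = \frac{D^{2} + D}{3} = \frac{D + D^{2}}{3} = \frac{D}{3} + \frac{D^{2}}{3}$)
$n{\left(p \right)} = -1$ ($n{\left(p \right)} = - \frac{2}{\frac{1}{3} \cdot 2 \left(1 + 2\right)} = - \frac{2}{\frac{1}{3} \cdot 2 \cdot 3} = - \frac{2}{2} = \left(-2\right) \frac{1}{2} = -1$)
$- n{\left(\frac{Q{\left(-10 \right)} - 92}{T} \right)} = \left(-1\right) \left(-1\right) = 1$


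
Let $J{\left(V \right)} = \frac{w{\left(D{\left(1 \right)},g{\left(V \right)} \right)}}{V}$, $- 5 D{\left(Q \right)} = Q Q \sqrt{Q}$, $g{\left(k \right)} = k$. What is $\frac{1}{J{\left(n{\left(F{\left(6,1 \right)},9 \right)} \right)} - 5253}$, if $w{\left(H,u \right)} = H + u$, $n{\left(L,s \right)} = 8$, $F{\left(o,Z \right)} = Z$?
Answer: $- \frac{40}{210081} \approx -0.0001904$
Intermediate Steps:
$D{\left(Q \right)} = - \frac{Q^{\frac{5}{2}}}{5}$ ($D{\left(Q \right)} = - \frac{Q Q \sqrt{Q}}{5} = - \frac{Q^{2} \sqrt{Q}}{5} = - \frac{Q^{\frac{5}{2}}}{5}$)
$J{\left(V \right)} = \frac{- \frac{1}{5} + V}{V}$ ($J{\left(V \right)} = \frac{- \frac{1^{\frac{5}{2}}}{5} + V}{V} = \frac{\left(- \frac{1}{5}\right) 1 + V}{V} = \frac{- \frac{1}{5} + V}{V}$)
$\frac{1}{J{\left(n{\left(F{\left(6,1 \right)},9 \right)} \right)} - 5253} = \frac{1}{\frac{- \frac{1}{5} + 8}{8} - 5253} = \frac{1}{\frac{1}{8} \cdot \frac{39}{5} - 5253} = \frac{1}{\frac{39}{40} - 5253} = \frac{1}{- \frac{210081}{40}} = - \frac{40}{210081}$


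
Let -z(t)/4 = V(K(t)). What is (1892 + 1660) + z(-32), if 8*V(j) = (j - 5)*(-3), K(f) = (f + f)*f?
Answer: 13233/2 ≈ 6616.5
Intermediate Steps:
K(f) = 2*f² (K(f) = (2*f)*f = 2*f²)
V(j) = 15/8 - 3*j/8 (V(j) = ((j - 5)*(-3))/8 = ((-5 + j)*(-3))/8 = (15 - 3*j)/8 = 15/8 - 3*j/8)
z(t) = -15/2 + 3*t² (z(t) = -4*(15/8 - 3*t²/4) = -15/2 + 3*t²)
(1892 + 1660) + z(-32) = (1892 + 1660) + (-15/2 + 3*(-32)²) = 3552 + (-15/2 + 3*1024) = 3552 + (-15/2 + 3072) = 3552 + 6129/2 = 13233/2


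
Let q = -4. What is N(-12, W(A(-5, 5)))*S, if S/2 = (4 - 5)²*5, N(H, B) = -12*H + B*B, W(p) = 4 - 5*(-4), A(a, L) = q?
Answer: 7200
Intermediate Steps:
A(a, L) = -4
W(p) = 24 (W(p) = 4 + 20 = 24)
N(H, B) = B² - 12*H (N(H, B) = -12*H + B² = B² - 12*H)
S = 10 (S = 2*((4 - 5)²*5) = 2*((-1)²*5) = 2*(1*5) = 2*5 = 10)
N(-12, W(A(-5, 5)))*S = (24² - 12*(-12))*10 = (576 + 144)*10 = 720*10 = 7200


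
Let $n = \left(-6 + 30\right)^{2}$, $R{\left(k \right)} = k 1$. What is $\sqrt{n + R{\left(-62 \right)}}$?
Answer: $\sqrt{514} \approx 22.672$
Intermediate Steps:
$R{\left(k \right)} = k$
$n = 576$ ($n = 24^{2} = 576$)
$\sqrt{n + R{\left(-62 \right)}} = \sqrt{576 - 62} = \sqrt{514}$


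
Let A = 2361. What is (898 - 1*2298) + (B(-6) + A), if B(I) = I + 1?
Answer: 956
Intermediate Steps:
B(I) = 1 + I
(898 - 1*2298) + (B(-6) + A) = (898 - 1*2298) + ((1 - 6) + 2361) = (898 - 2298) + (-5 + 2361) = -1400 + 2356 = 956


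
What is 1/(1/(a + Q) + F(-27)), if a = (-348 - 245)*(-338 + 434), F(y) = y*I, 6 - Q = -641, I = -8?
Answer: 56281/12156695 ≈ 0.0046296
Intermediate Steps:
Q = 647 (Q = 6 - 1*(-641) = 6 + 641 = 647)
F(y) = -8*y (F(y) = y*(-8) = -8*y)
a = -56928 (a = -593*96 = -56928)
1/(1/(a + Q) + F(-27)) = 1/(1/(-56928 + 647) - 8*(-27)) = 1/(1/(-56281) + 216) = 1/(-1/56281 + 216) = 1/(12156695/56281) = 56281/12156695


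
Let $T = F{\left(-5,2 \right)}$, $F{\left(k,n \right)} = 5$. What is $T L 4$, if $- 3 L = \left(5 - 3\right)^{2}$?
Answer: $- \frac{80}{3} \approx -26.667$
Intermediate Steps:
$L = - \frac{4}{3}$ ($L = - \frac{\left(5 - 3\right)^{2}}{3} = - \frac{2^{2}}{3} = \left(- \frac{1}{3}\right) 4 = - \frac{4}{3} \approx -1.3333$)
$T = 5$
$T L 4 = 5 \left(- \frac{4}{3}\right) 4 = \left(- \frac{20}{3}\right) 4 = - \frac{80}{3}$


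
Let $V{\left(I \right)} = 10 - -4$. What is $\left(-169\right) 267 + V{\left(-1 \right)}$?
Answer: $-45109$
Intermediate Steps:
$V{\left(I \right)} = 14$ ($V{\left(I \right)} = 10 + 4 = 14$)
$\left(-169\right) 267 + V{\left(-1 \right)} = \left(-169\right) 267 + 14 = -45123 + 14 = -45109$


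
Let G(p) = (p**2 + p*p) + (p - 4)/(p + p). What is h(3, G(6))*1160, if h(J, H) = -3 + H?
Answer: 240700/3 ≈ 80233.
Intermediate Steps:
G(p) = 2*p**2 + (-4 + p)/(2*p) (G(p) = (p**2 + p**2) + (-4 + p)/((2*p)) = 2*p**2 + (-4 + p)*(1/(2*p)) = 2*p**2 + (-4 + p)/(2*p))
h(3, G(6))*1160 = (-3 + (1/2)*(-4 + 6 + 4*6**3)/6)*1160 = (-3 + (1/2)*(1/6)*(-4 + 6 + 4*216))*1160 = (-3 + (1/2)*(1/6)*(-4 + 6 + 864))*1160 = (-3 + (1/2)*(1/6)*866)*1160 = (-3 + 433/6)*1160 = (415/6)*1160 = 240700/3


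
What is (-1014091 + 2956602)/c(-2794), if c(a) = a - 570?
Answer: -1942511/3364 ≈ -577.44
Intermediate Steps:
c(a) = -570 + a
(-1014091 + 2956602)/c(-2794) = (-1014091 + 2956602)/(-570 - 2794) = 1942511/(-3364) = 1942511*(-1/3364) = -1942511/3364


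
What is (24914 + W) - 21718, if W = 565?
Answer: 3761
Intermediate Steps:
(24914 + W) - 21718 = (24914 + 565) - 21718 = 25479 - 21718 = 3761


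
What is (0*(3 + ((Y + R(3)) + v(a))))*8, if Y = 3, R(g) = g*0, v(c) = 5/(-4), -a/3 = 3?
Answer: 0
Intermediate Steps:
a = -9 (a = -3*3 = -9)
v(c) = -5/4 (v(c) = 5*(-1/4) = -5/4)
R(g) = 0
(0*(3 + ((Y + R(3)) + v(a))))*8 = (0*(3 + ((3 + 0) - 5/4)))*8 = (0*(3 + (3 - 5/4)))*8 = (0*(3 + 7/4))*8 = (0*(19/4))*8 = 0*8 = 0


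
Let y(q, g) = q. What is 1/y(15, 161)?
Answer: 1/15 ≈ 0.066667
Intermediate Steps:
1/y(15, 161) = 1/15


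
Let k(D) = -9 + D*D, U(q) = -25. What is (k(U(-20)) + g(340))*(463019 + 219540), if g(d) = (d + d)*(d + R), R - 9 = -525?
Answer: -81268204776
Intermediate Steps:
R = -516 (R = 9 - 525 = -516)
k(D) = -9 + D**2
g(d) = 2*d*(-516 + d) (g(d) = (d + d)*(d - 516) = (2*d)*(-516 + d) = 2*d*(-516 + d))
(k(U(-20)) + g(340))*(463019 + 219540) = ((-9 + (-25)**2) + 2*340*(-516 + 340))*(463019 + 219540) = ((-9 + 625) + 2*340*(-176))*682559 = (616 - 119680)*682559 = -119064*682559 = -81268204776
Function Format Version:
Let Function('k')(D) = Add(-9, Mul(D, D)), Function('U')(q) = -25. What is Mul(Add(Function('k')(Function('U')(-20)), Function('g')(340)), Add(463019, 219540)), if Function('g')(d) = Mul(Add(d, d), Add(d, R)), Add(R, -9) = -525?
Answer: -81268204776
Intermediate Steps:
R = -516 (R = Add(9, -525) = -516)
Function('k')(D) = Add(-9, Pow(D, 2))
Function('g')(d) = Mul(2, d, Add(-516, d)) (Function('g')(d) = Mul(Add(d, d), Add(d, -516)) = Mul(Mul(2, d), Add(-516, d)) = Mul(2, d, Add(-516, d)))
Mul(Add(Function('k')(Function('U')(-20)), Function('g')(340)), Add(463019, 219540)) = Mul(Add(Add(-9, Pow(-25, 2)), Mul(2, 340, Add(-516, 340))), Add(463019, 219540)) = Mul(Add(Add(-9, 625), Mul(2, 340, -176)), 682559) = Mul(Add(616, -119680), 682559) = Mul(-119064, 682559) = -81268204776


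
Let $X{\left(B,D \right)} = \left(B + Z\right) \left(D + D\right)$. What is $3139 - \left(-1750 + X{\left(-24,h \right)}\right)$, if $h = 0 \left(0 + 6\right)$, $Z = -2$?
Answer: $4889$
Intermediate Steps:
$h = 0$ ($h = 0 \cdot 6 = 0$)
$X{\left(B,D \right)} = 2 D \left(-2 + B\right)$ ($X{\left(B,D \right)} = \left(B - 2\right) \left(D + D\right) = \left(-2 + B\right) 2 D = 2 D \left(-2 + B\right)$)
$3139 - \left(-1750 + X{\left(-24,h \right)}\right) = 3139 - \left(-1750 + 2 \cdot 0 \left(-2 - 24\right)\right) = 3139 - \left(-1750 + 2 \cdot 0 \left(-26\right)\right) = 3139 - \left(-1750 + 0\right) = 3139 - -1750 = 3139 + 1750 = 4889$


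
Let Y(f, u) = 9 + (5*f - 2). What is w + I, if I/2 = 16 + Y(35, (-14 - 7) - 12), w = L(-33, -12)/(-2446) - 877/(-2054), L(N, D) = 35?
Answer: 497902629/1256021 ≈ 396.41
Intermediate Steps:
w = 518313/1256021 (w = 35/(-2446) - 877/(-2054) = 35*(-1/2446) - 877*(-1/2054) = -35/2446 + 877/2054 = 518313/1256021 ≈ 0.41266)
Y(f, u) = 7 + 5*f (Y(f, u) = 9 + (-2 + 5*f) = 7 + 5*f)
I = 396 (I = 2*(16 + (7 + 5*35)) = 2*(16 + (7 + 175)) = 2*(16 + 182) = 2*198 = 396)
w + I = 518313/1256021 + 396 = 497902629/1256021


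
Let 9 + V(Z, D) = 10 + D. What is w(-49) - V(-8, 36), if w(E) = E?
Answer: -86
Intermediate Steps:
V(Z, D) = 1 + D (V(Z, D) = -9 + (10 + D) = 1 + D)
w(-49) - V(-8, 36) = -49 - (1 + 36) = -49 - 1*37 = -49 - 37 = -86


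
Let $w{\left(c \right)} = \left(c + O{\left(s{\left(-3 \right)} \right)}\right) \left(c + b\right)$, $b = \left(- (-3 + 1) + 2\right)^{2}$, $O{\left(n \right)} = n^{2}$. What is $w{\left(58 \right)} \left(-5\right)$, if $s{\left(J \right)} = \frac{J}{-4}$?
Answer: $- \frac{173345}{8} \approx -21668.0$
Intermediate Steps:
$s{\left(J \right)} = - \frac{J}{4}$ ($s{\left(J \right)} = J \left(- \frac{1}{4}\right) = - \frac{J}{4}$)
$b = 16$ ($b = \left(\left(-1\right) \left(-2\right) + 2\right)^{2} = \left(2 + 2\right)^{2} = 4^{2} = 16$)
$w{\left(c \right)} = \left(16 + c\right) \left(\frac{9}{16} + c\right)$ ($w{\left(c \right)} = \left(c + \left(\left(- \frac{1}{4}\right) \left(-3\right)\right)^{2}\right) \left(c + 16\right) = \left(c + \left(\frac{3}{4}\right)^{2}\right) \left(16 + c\right) = \left(c + \frac{9}{16}\right) \left(16 + c\right) = \left(\frac{9}{16} + c\right) \left(16 + c\right) = \left(16 + c\right) \left(\frac{9}{16} + c\right)$)
$w{\left(58 \right)} \left(-5\right) = \left(9 + 58^{2} + \frac{265}{16} \cdot 58\right) \left(-5\right) = \left(9 + 3364 + \frac{7685}{8}\right) \left(-5\right) = \frac{34669}{8} \left(-5\right) = - \frac{173345}{8}$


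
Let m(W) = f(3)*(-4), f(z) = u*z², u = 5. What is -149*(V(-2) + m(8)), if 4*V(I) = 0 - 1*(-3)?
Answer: 106833/4 ≈ 26708.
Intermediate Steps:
f(z) = 5*z²
m(W) = -180 (m(W) = (5*3²)*(-4) = (5*9)*(-4) = 45*(-4) = -180)
V(I) = ¾ (V(I) = (0 - 1*(-3))/4 = (0 + 3)/4 = (¼)*3 = ¾)
-149*(V(-2) + m(8)) = -149*(¾ - 180) = -149*(-717/4) = 106833/4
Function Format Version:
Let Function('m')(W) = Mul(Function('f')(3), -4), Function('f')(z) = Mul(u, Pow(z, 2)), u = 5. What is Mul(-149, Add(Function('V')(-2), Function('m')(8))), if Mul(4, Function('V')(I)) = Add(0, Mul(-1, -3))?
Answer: Rational(106833, 4) ≈ 26708.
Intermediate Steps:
Function('f')(z) = Mul(5, Pow(z, 2))
Function('m')(W) = -180 (Function('m')(W) = Mul(Mul(5, Pow(3, 2)), -4) = Mul(Mul(5, 9), -4) = Mul(45, -4) = -180)
Function('V')(I) = Rational(3, 4) (Function('V')(I) = Mul(Rational(1, 4), Add(0, Mul(-1, -3))) = Mul(Rational(1, 4), Add(0, 3)) = Mul(Rational(1, 4), 3) = Rational(3, 4))
Mul(-149, Add(Function('V')(-2), Function('m')(8))) = Mul(-149, Add(Rational(3, 4), -180)) = Mul(-149, Rational(-717, 4)) = Rational(106833, 4)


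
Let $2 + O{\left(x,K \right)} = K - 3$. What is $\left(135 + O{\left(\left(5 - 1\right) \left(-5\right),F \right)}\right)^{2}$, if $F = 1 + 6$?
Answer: $18769$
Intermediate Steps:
$F = 7$
$O{\left(x,K \right)} = -5 + K$ ($O{\left(x,K \right)} = -2 + \left(K - 3\right) = -2 + \left(-3 + K\right) = -5 + K$)
$\left(135 + O{\left(\left(5 - 1\right) \left(-5\right),F \right)}\right)^{2} = \left(135 + \left(-5 + 7\right)\right)^{2} = \left(135 + 2\right)^{2} = 137^{2} = 18769$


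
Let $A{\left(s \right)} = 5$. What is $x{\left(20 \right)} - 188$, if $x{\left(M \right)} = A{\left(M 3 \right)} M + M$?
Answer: $-68$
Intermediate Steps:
$x{\left(M \right)} = 6 M$ ($x{\left(M \right)} = 5 M + M = 6 M$)
$x{\left(20 \right)} - 188 = 6 \cdot 20 - 188 = 120 - 188 = -68$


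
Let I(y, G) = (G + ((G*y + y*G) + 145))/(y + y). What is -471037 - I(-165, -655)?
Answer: -5174219/11 ≈ -4.7038e+5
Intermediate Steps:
I(y, G) = (145 + G + 2*G*y)/(2*y) (I(y, G) = (G + ((G*y + G*y) + 145))/((2*y)) = (G + (2*G*y + 145))*(1/(2*y)) = (G + (145 + 2*G*y))*(1/(2*y)) = (145 + G + 2*G*y)*(1/(2*y)) = (145 + G + 2*G*y)/(2*y))
-471037 - I(-165, -655) = -471037 - (145 - 655 + 2*(-655)*(-165))/(2*(-165)) = -471037 - (-1)*(145 - 655 + 216150)/(2*165) = -471037 - (-1)*215640/(2*165) = -471037 - 1*(-7188/11) = -471037 + 7188/11 = -5174219/11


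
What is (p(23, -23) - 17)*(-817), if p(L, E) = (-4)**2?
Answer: 817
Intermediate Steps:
p(L, E) = 16
(p(23, -23) - 17)*(-817) = (16 - 17)*(-817) = -1*(-817) = 817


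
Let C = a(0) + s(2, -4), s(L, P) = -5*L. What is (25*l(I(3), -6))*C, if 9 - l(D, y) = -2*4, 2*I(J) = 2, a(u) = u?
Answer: -4250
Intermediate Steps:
I(J) = 1 (I(J) = (1/2)*2 = 1)
l(D, y) = 17 (l(D, y) = 9 - (-2)*4 = 9 - 1*(-8) = 9 + 8 = 17)
C = -10 (C = 0 - 5*2 = 0 - 10 = -10)
(25*l(I(3), -6))*C = (25*17)*(-10) = 425*(-10) = -4250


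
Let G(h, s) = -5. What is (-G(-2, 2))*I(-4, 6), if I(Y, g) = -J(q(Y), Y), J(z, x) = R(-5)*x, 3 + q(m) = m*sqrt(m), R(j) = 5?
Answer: 100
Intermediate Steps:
q(m) = -3 + m**(3/2) (q(m) = -3 + m*sqrt(m) = -3 + m**(3/2))
J(z, x) = 5*x
I(Y, g) = -5*Y
(-G(-2, 2))*I(-4, 6) = (-1*(-5))*(-5*(-4)) = 5*20 = 100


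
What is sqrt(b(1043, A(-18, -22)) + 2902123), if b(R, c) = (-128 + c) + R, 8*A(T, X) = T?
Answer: sqrt(11612143)/2 ≈ 1703.8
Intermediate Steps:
A(T, X) = T/8
b(R, c) = -128 + R + c
sqrt(b(1043, A(-18, -22)) + 2902123) = sqrt((-128 + 1043 + (1/8)*(-18)) + 2902123) = sqrt((-128 + 1043 - 9/4) + 2902123) = sqrt(3651/4 + 2902123) = sqrt(11612143/4) = sqrt(11612143)/2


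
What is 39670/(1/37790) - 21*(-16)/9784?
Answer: 1833435133942/1223 ≈ 1.4991e+9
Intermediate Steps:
39670/(1/37790) - 21*(-16)/9784 = 39670/(1/37790) + 336*(1/9784) = 39670*37790 + 42/1223 = 1499129300 + 42/1223 = 1833435133942/1223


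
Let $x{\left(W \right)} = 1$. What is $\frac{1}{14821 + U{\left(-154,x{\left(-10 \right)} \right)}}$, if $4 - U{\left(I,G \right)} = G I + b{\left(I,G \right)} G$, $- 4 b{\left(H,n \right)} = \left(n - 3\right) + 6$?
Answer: $\frac{1}{14980} \approx 6.6756 \cdot 10^{-5}$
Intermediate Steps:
$b{\left(H,n \right)} = - \frac{3}{4} - \frac{n}{4}$ ($b{\left(H,n \right)} = - \frac{\left(n - 3\right) + 6}{4} = - \frac{\left(-3 + n\right) + 6}{4} = - \frac{3 + n}{4} = - \frac{3}{4} - \frac{n}{4}$)
$U{\left(I,G \right)} = 4 - G I - G \left(- \frac{3}{4} - \frac{G}{4}\right)$ ($U{\left(I,G \right)} = 4 - \left(G I + \left(- \frac{3}{4} - \frac{G}{4}\right) G\right) = 4 - \left(G I + G \left(- \frac{3}{4} - \frac{G}{4}\right)\right) = 4 - G I - G \left(- \frac{3}{4} - \frac{G}{4}\right)$)
$\frac{1}{14821 + U{\left(-154,x{\left(-10 \right)} \right)}} = \frac{1}{14821 + \left(4 - 1 \left(-154\right) + \frac{1}{4} \cdot 1 \left(3 + 1\right)\right)} = \frac{1}{14821 + \left(4 + 154 + \frac{1}{4} \cdot 1 \cdot 4\right)} = \frac{1}{14821 + \left(4 + 154 + 1\right)} = \frac{1}{14821 + 159} = \frac{1}{14980}$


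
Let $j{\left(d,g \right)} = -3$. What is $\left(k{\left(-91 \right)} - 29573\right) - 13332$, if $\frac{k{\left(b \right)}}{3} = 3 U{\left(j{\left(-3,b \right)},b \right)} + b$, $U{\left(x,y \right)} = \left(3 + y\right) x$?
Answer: $-40802$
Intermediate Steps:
$U{\left(x,y \right)} = x \left(3 + y\right)$
$k{\left(b \right)} = -81 - 24 b$ ($k{\left(b \right)} = 3 \left(3 \left(- 3 \left(3 + b\right)\right) + b\right) = 3 \left(3 \left(-9 - 3 b\right) + b\right) = 3 \left(\left(-27 - 9 b\right) + b\right) = 3 \left(-27 - 8 b\right) = -81 - 24 b$)
$\left(k{\left(-91 \right)} - 29573\right) - 13332 = \left(\left(-81 - -2184\right) - 29573\right) - 13332 = \left(\left(-81 + 2184\right) - 29573\right) - 13332 = \left(2103 - 29573\right) - 13332 = -27470 - 13332 = -40802$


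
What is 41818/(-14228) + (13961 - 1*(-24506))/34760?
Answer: -20597391/11240120 ≈ -1.8325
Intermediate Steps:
41818/(-14228) + (13961 - 1*(-24506))/34760 = 41818*(-1/14228) + (13961 + 24506)*(1/34760) = -20909/7114 + 38467*(1/34760) = -20909/7114 + 3497/3160 = -20597391/11240120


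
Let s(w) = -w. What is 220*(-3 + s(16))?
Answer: -4180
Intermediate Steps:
220*(-3 + s(16)) = 220*(-3 - 1*16) = 220*(-3 - 16) = 220*(-19) = -4180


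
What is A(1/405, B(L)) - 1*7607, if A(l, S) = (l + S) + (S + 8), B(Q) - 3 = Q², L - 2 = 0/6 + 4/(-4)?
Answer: -3074354/405 ≈ -7591.0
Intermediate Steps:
L = 1 (L = 2 + (0/6 + 4/(-4)) = 2 + (0*(⅙) + 4*(-¼)) = 2 + (0 - 1) = 2 - 1 = 1)
B(Q) = 3 + Q²
A(l, S) = 8 + l + 2*S (A(l, S) = (S + l) + (8 + S) = 8 + l + 2*S)
A(1/405, B(L)) - 1*7607 = (8 + 1/405 + 2*(3 + 1²)) - 1*7607 = (8 + 1/405 + 2*(3 + 1)) - 7607 = (8 + 1/405 + 2*4) - 7607 = (8 + 1/405 + 8) - 7607 = 6481/405 - 7607 = -3074354/405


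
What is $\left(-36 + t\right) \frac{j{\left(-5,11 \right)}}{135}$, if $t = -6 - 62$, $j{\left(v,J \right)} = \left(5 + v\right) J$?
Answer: $0$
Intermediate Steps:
$j{\left(v,J \right)} = J \left(5 + v\right)$
$t = -68$
$\left(-36 + t\right) \frac{j{\left(-5,11 \right)}}{135} = \left(-36 - 68\right) \frac{11 \left(5 - 5\right)}{135} = - 104 \cdot 11 \cdot 0 \cdot \frac{1}{135} = - 104 \cdot 0 \cdot \frac{1}{135} = \left(-104\right) 0 = 0$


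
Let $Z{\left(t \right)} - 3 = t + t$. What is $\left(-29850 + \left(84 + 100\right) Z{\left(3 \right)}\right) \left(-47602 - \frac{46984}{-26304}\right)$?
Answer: $\frac{735438154597}{548} \approx 1.342 \cdot 10^{9}$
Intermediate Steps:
$Z{\left(t \right)} = 3 + 2 t$ ($Z{\left(t \right)} = 3 + \left(t + t\right) = 3 + 2 t$)
$\left(-29850 + \left(84 + 100\right) Z{\left(3 \right)}\right) \left(-47602 - \frac{46984}{-26304}\right) = \left(-29850 + \left(84 + 100\right) \left(3 + 2 \cdot 3\right)\right) \left(-47602 - \frac{46984}{-26304}\right) = \left(-29850 + 184 \left(3 + 6\right)\right) \left(-47602 - 46984 \left(- \frac{1}{26304}\right)\right) = \left(-29850 + 184 \cdot 9\right) \left(-47602 - - \frac{5873}{3288}\right) = \left(-29850 + 1656\right) \left(-47602 + \frac{5873}{3288}\right) = \left(-28194\right) \left(- \frac{156509503}{3288}\right) = \frac{735438154597}{548}$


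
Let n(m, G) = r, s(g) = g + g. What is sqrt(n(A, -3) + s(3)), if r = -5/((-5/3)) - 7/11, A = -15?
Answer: 2*sqrt(253)/11 ≈ 2.8920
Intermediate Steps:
s(g) = 2*g
r = 26/11 (r = -5/((-5*1/3)) - 7*1/11 = -5/(-5/3) - 7/11 = -5*(-3/5) - 7/11 = 3 - 7/11 = 26/11 ≈ 2.3636)
n(m, G) = 26/11
sqrt(n(A, -3) + s(3)) = sqrt(26/11 + 2*3) = sqrt(26/11 + 6) = sqrt(92/11) = 2*sqrt(253)/11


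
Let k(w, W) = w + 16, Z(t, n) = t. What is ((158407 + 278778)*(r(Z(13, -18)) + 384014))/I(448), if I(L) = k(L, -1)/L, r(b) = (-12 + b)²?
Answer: 4700796737700/29 ≈ 1.6210e+11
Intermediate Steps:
k(w, W) = 16 + w
I(L) = (16 + L)/L
((158407 + 278778)*(r(Z(13, -18)) + 384014))/I(448) = ((158407 + 278778)*((-12 + 13)² + 384014))/(((16 + 448)/448)) = (437185*(1² + 384014))/(((1/448)*464)) = (437185*(1 + 384014))/(29/28) = (437185*384015)*(28/29) = 167885597775*(28/29) = 4700796737700/29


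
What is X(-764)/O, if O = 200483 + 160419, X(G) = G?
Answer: -382/180451 ≈ -0.0021169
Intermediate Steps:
O = 360902
X(-764)/O = -764/360902 = -764*1/360902 = -382/180451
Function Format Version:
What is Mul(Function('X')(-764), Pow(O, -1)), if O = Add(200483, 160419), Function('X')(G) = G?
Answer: Rational(-382, 180451) ≈ -0.0021169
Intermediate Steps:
O = 360902
Mul(Function('X')(-764), Pow(O, -1)) = Mul(-764, Pow(360902, -1)) = Mul(-764, Rational(1, 360902)) = Rational(-382, 180451)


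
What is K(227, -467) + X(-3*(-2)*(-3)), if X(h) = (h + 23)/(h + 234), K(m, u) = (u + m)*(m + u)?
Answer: 12441605/216 ≈ 57600.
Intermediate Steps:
K(m, u) = (m + u)² (K(m, u) = (m + u)*(m + u) = (m + u)²)
X(h) = (23 + h)/(234 + h)
K(227, -467) + X(-3*(-2)*(-3)) = (227 - 467)² + (23 - 3*(-2)*(-3))/(234 - 3*(-2)*(-3)) = (-240)² + (23 + 6*(-3))/(234 + 6*(-3)) = 57600 + (23 - 18)/(234 - 18) = 57600 + 5/216 = 12441605/216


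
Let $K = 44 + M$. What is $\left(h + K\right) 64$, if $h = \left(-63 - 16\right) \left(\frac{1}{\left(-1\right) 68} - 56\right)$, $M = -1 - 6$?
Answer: $\frac{4854832}{17} \approx 2.8558 \cdot 10^{5}$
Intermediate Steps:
$M = -7$ ($M = -1 - 6 = -7$)
$h = \frac{300911}{68}$ ($h = - 79 \left(\frac{1}{-68} - 56\right) = - 79 \left(- \frac{1}{68} - 56\right) = \left(-79\right) \left(- \frac{3809}{68}\right) = \frac{300911}{68} \approx 4425.2$)
$K = 37$ ($K = 44 - 7 = 37$)
$\left(h + K\right) 64 = \left(\frac{300911}{68} + 37\right) 64 = \frac{303427}{68} \cdot 64 = \frac{4854832}{17}$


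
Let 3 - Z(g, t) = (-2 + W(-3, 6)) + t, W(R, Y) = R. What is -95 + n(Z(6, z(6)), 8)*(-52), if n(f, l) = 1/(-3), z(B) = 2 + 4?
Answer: -233/3 ≈ -77.667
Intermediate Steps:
z(B) = 6
Z(g, t) = 8 - t (Z(g, t) = 3 - ((-2 - 3) + t) = 3 - (-5 + t) = 3 + (5 - t) = 8 - t)
n(f, l) = -⅓
-95 + n(Z(6, z(6)), 8)*(-52) = -95 - ⅓*(-52) = -95 + 52/3 = -233/3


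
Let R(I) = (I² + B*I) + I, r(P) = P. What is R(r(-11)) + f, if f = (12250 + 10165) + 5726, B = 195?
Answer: 26106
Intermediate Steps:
f = 28141 (f = 22415 + 5726 = 28141)
R(I) = I² + 196*I (R(I) = (I² + 195*I) + I = I² + 196*I)
R(r(-11)) + f = -11*(196 - 11) + 28141 = -11*185 + 28141 = -2035 + 28141 = 26106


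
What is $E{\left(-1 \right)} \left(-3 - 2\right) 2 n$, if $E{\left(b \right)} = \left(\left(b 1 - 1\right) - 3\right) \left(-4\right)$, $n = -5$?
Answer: $1000$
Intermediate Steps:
$E{\left(b \right)} = 16 - 4 b$ ($E{\left(b \right)} = \left(\left(b - 1\right) - 3\right) \left(-4\right) = \left(\left(-1 + b\right) - 3\right) \left(-4\right) = \left(-4 + b\right) \left(-4\right) = 16 - 4 b$)
$E{\left(-1 \right)} \left(-3 - 2\right) 2 n = \left(16 - -4\right) \left(-3 - 2\right) 2 \left(-5\right) = \left(16 + 4\right) \left(-3 - 2\right) 2 \left(-5\right) = 20 \left(-5\right) 2 \left(-5\right) = 20 \left(\left(-10\right) \left(-5\right)\right) = 20 \cdot 50 = 1000$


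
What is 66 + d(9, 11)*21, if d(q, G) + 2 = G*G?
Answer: 2565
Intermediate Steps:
d(q, G) = -2 + G**2 (d(q, G) = -2 + G*G = -2 + G**2)
66 + d(9, 11)*21 = 66 + (-2 + 11**2)*21 = 66 + (-2 + 121)*21 = 66 + 119*21 = 66 + 2499 = 2565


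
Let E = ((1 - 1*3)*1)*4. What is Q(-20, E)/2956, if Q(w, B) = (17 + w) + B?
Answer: -11/2956 ≈ -0.0037212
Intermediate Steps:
E = -8 (E = ((1 - 3)*1)*4 = -2*1*4 = -2*4 = -8)
Q(w, B) = 17 + B + w
Q(-20, E)/2956 = (17 - 8 - 20)/2956 = -11*1/2956 = -11/2956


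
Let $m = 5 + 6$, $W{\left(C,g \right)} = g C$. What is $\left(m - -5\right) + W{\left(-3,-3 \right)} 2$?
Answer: $34$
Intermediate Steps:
$W{\left(C,g \right)} = C g$
$m = 11$
$\left(m - -5\right) + W{\left(-3,-3 \right)} 2 = \left(11 - -5\right) + \left(-3\right) \left(-3\right) 2 = \left(11 + 5\right) + 9 \cdot 2 = 16 + 18 = 34$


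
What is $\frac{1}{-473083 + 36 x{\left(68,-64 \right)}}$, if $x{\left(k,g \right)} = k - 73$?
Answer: $- \frac{1}{473263} \approx -2.113 \cdot 10^{-6}$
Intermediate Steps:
$x{\left(k,g \right)} = -73 + k$
$\frac{1}{-473083 + 36 x{\left(68,-64 \right)}} = \frac{1}{-473083 + 36 \left(-73 + 68\right)} = \frac{1}{-473083 + 36 \left(-5\right)} = \frac{1}{-473083 - 180} = \frac{1}{-473263} = - \frac{1}{473263}$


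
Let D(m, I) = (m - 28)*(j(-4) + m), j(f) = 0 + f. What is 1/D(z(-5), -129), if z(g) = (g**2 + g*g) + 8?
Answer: 1/1620 ≈ 0.00061728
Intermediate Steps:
j(f) = f
z(g) = 8 + 2*g**2 (z(g) = (g**2 + g**2) + 8 = 2*g**2 + 8 = 8 + 2*g**2)
D(m, I) = (-28 + m)*(-4 + m) (D(m, I) = (m - 28)*(-4 + m) = (-28 + m)*(-4 + m))
1/D(z(-5), -129) = 1/(112 + (8 + 2*(-5)**2)**2 - 32*(8 + 2*(-5)**2)) = 1/(112 + (8 + 2*25)**2 - 32*(8 + 2*25)) = 1/(112 + (8 + 50)**2 - 32*(8 + 50)) = 1/(112 + 58**2 - 32*58) = 1/(112 + 3364 - 1856) = 1/1620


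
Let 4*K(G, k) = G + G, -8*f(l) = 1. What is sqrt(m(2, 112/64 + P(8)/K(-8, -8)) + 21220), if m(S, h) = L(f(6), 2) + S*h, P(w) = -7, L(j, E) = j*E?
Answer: sqrt(84907)/2 ≈ 145.69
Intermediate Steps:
f(l) = -1/8 (f(l) = -1/8*1 = -1/8)
L(j, E) = E*j
K(G, k) = G/2 (K(G, k) = (G + G)/4 = (2*G)/4 = G/2)
m(S, h) = -1/4 + S*h (m(S, h) = 2*(-1/8) + S*h = -1/4 + S*h)
sqrt(m(2, 112/64 + P(8)/K(-8, -8)) + 21220) = sqrt((-1/4 + 2*(112/64 - 7/((1/2)*(-8)))) + 21220) = sqrt((-1/4 + 2*(112*(1/64) - 7/(-4))) + 21220) = sqrt((-1/4 + 2*(7/4 - 7*(-1/4))) + 21220) = sqrt((-1/4 + 2*(7/4 + 7/4)) + 21220) = sqrt((-1/4 + 2*(7/2)) + 21220) = sqrt((-1/4 + 7) + 21220) = sqrt(27/4 + 21220) = sqrt(84907/4) = sqrt(84907)/2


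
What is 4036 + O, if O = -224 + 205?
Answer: 4017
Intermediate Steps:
O = -19
4036 + O = 4036 - 19 = 4017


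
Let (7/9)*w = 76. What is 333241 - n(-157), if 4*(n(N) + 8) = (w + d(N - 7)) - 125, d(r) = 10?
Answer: 9331093/28 ≈ 3.3325e+5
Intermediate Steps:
w = 684/7 (w = (9/7)*76 = 684/7 ≈ 97.714)
n(N) = -345/28 (n(N) = -8 + ((684/7 + 10) - 125)/4 = -8 + (754/7 - 125)/4 = -8 + (¼)*(-121/7) = -8 - 121/28 = -345/28)
333241 - n(-157) = 333241 - 1*(-345/28) = 333241 + 345/28 = 9331093/28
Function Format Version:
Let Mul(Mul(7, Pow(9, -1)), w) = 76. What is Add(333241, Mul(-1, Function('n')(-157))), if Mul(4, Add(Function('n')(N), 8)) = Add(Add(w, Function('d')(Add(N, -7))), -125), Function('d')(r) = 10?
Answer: Rational(9331093, 28) ≈ 3.3325e+5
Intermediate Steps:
w = Rational(684, 7) (w = Mul(Rational(9, 7), 76) = Rational(684, 7) ≈ 97.714)
Function('n')(N) = Rational(-345, 28) (Function('n')(N) = Add(-8, Mul(Rational(1, 4), Add(Add(Rational(684, 7), 10), -125))) = Add(-8, Mul(Rational(1, 4), Add(Rational(754, 7), -125))) = Add(-8, Mul(Rational(1, 4), Rational(-121, 7))) = Add(-8, Rational(-121, 28)) = Rational(-345, 28))
Add(333241, Mul(-1, Function('n')(-157))) = Add(333241, Mul(-1, Rational(-345, 28))) = Add(333241, Rational(345, 28)) = Rational(9331093, 28)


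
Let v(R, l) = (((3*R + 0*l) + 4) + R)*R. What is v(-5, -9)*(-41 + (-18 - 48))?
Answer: -8560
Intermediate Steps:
v(R, l) = R*(4 + 4*R) (v(R, l) = (((3*R + 0) + 4) + R)*R = ((3*R + 4) + R)*R = ((4 + 3*R) + R)*R = (4 + 4*R)*R = R*(4 + 4*R))
v(-5, -9)*(-41 + (-18 - 48)) = (4*(-5)*(1 - 5))*(-41 + (-18 - 48)) = (4*(-5)*(-4))*(-41 - 66) = 80*(-107) = -8560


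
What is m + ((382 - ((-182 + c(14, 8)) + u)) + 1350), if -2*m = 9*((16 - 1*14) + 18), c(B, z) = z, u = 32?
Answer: 1784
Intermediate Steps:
m = -90 (m = -9*((16 - 1*14) + 18)/2 = -9*((16 - 14) + 18)/2 = -9*(2 + 18)/2 = -9*20/2 = -½*180 = -90)
m + ((382 - ((-182 + c(14, 8)) + u)) + 1350) = -90 + ((382 - ((-182 + 8) + 32)) + 1350) = -90 + ((382 - (-174 + 32)) + 1350) = -90 + ((382 - 1*(-142)) + 1350) = -90 + ((382 + 142) + 1350) = -90 + (524 + 1350) = -90 + 1874 = 1784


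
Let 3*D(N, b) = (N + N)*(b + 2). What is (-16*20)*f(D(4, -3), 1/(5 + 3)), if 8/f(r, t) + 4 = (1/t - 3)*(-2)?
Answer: 1280/7 ≈ 182.86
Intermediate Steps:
D(N, b) = 2*N*(2 + b)/3 (D(N, b) = ((N + N)*(b + 2))/3 = ((2*N)*(2 + b))/3 = (2*N*(2 + b))/3 = 2*N*(2 + b)/3)
f(r, t) = 8/(2 - 2/t) (f(r, t) = 8/(-4 + (1/t - 3)*(-2)) = 8/(-4 + (-3 + 1/t)*(-2)) = 8/(-4 + (6 - 2/t)) = 8/(2 - 2/t))
(-16*20)*f(D(4, -3), 1/(5 + 3)) = (-16*20)*(4/((5 + 3)*(-1 + 1/(5 + 3)))) = -1280/(8*(-1 + 1/8)) = -1280/(8*(-1 + ⅛)) = -1280/(8*(-7/8)) = -1280*(-8)/(8*7) = -320*(-4/7) = 1280/7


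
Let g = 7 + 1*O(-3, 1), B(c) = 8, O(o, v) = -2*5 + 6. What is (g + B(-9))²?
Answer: 121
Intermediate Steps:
O(o, v) = -4 (O(o, v) = -10 + 6 = -4)
g = 3 (g = 7 + 1*(-4) = 7 - 4 = 3)
(g + B(-9))² = (3 + 8)² = 11² = 121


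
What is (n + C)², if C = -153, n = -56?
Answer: 43681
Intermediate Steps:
(n + C)² = (-56 - 153)² = (-209)² = 43681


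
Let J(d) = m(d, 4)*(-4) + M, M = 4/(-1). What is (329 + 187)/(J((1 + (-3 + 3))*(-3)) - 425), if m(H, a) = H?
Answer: -172/139 ≈ -1.2374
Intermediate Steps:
M = -4 (M = 4*(-1) = -4)
J(d) = -4 - 4*d (J(d) = d*(-4) - 4 = -4*d - 4 = -4 - 4*d)
(329 + 187)/(J((1 + (-3 + 3))*(-3)) - 425) = (329 + 187)/((-4 - 4*(1 + (-3 + 3))*(-3)) - 425) = 516/((-4 - 4*(1 + 0)*(-3)) - 425) = 516/((-4 - 4*(-3)) - 425) = 516/((-4 + 12) - 425) = 516/(8 - 425) = 516/(-417) = 516*(-1/417) = -172/139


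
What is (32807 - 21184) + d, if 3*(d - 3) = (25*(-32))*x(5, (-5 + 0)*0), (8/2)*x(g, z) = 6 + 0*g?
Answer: 11226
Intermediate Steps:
x(g, z) = 3/2 (x(g, z) = (6 + 0*g)/4 = (6 + 0)/4 = (¼)*6 = 3/2)
d = -397 (d = 3 + ((25*(-32))*(3/2))/3 = 3 + (-800*3/2)/3 = 3 + (⅓)*(-1200) = 3 - 400 = -397)
(32807 - 21184) + d = (32807 - 21184) - 397 = 11623 - 397 = 11226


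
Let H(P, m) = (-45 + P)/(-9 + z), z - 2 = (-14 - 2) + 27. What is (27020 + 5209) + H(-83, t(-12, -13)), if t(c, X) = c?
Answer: 32197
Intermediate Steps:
z = 13 (z = 2 + ((-14 - 2) + 27) = 2 + (-16 + 27) = 2 + 11 = 13)
H(P, m) = -45/4 + P/4 (H(P, m) = (-45 + P)/(-9 + 13) = (-45 + P)/4 = (-45 + P)*(¼) = -45/4 + P/4)
(27020 + 5209) + H(-83, t(-12, -13)) = (27020 + 5209) + (-45/4 + (¼)*(-83)) = 32229 + (-45/4 - 83/4) = 32229 - 32 = 32197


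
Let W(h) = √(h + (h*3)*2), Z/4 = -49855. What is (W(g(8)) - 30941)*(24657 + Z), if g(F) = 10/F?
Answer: 5407341983 - 174763*√35/2 ≈ 5.4068e+9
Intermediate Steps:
Z = -199420 (Z = 4*(-49855) = -199420)
W(h) = √7*√h (W(h) = √(h + (3*h)*2) = √(h + 6*h) = √(7*h) = √7*√h)
(W(g(8)) - 30941)*(24657 + Z) = (√7*√(10/8) - 30941)*(24657 - 199420) = (√7*√(10*(⅛)) - 30941)*(-174763) = (√7*√(5/4) - 30941)*(-174763) = (√7*(√5/2) - 30941)*(-174763) = (√35/2 - 30941)*(-174763) = (-30941 + √35/2)*(-174763) = 5407341983 - 174763*√35/2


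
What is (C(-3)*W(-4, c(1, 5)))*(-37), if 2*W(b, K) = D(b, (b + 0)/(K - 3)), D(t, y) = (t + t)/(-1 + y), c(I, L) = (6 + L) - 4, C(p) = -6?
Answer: 444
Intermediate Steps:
c(I, L) = 2 + L
D(t, y) = 2*t/(-1 + y) (D(t, y) = (2*t)/(-1 + y) = 2*t/(-1 + y))
W(b, K) = b/(-1 + b/(-3 + K)) (W(b, K) = (2*b/(-1 + (b + 0)/(K - 3)))/2 = (2*b/(-1 + b/(-3 + K)))/2 = b/(-1 + b/(-3 + K)))
(C(-3)*W(-4, c(1, 5)))*(-37) = -(-24)*(-3 + (2 + 5))/(3 - 4 - (2 + 5))*(-37) = -(-24)*(-3 + 7)/(3 - 4 - 1*7)*(-37) = -(-24)*4/(3 - 4 - 7)*(-37) = -(-24)*4/(-8)*(-37) = -(-24)*(-1)*4/8*(-37) = -6*2*(-37) = -12*(-37) = 444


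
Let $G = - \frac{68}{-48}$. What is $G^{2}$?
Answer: $\frac{289}{144} \approx 2.0069$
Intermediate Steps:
$G = \frac{17}{12}$ ($G = \left(-68\right) \left(- \frac{1}{48}\right) = \frac{17}{12} \approx 1.4167$)
$G^{2} = \left(\frac{17}{12}\right)^{2} = \frac{289}{144}$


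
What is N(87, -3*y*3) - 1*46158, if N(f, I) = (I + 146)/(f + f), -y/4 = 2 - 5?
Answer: -4015727/87 ≈ -46158.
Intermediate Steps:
y = 12 (y = -4*(2 - 5) = -4*(-3) = 12)
N(f, I) = (146 + I)/(2*f) (N(f, I) = (146 + I)/((2*f)) = (146 + I)*(1/(2*f)) = (146 + I)/(2*f))
N(87, -3*y*3) - 1*46158 = (½)*(146 - 3*12*3)/87 - 1*46158 = (½)*(1/87)*(146 - 36*3) - 46158 = (½)*(1/87)*(146 - 108) - 46158 = (½)*(1/87)*38 - 46158 = 19/87 - 46158 = -4015727/87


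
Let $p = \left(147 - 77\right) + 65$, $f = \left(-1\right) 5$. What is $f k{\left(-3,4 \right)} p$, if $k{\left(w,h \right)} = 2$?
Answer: $-1350$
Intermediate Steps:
$f = -5$
$p = 135$ ($p = 70 + 65 = 135$)
$f k{\left(-3,4 \right)} p = \left(-5\right) 2 \cdot 135 = \left(-10\right) 135 = -1350$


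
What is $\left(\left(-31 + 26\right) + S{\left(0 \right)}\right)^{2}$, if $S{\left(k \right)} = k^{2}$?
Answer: $25$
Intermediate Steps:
$\left(\left(-31 + 26\right) + S{\left(0 \right)}\right)^{2} = \left(\left(-31 + 26\right) + 0^{2}\right)^{2} = \left(-5 + 0\right)^{2} = \left(-5\right)^{2} = 25$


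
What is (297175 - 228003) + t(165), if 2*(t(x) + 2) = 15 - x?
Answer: 69095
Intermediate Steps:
t(x) = 11/2 - x/2 (t(x) = -2 + (15 - x)/2 = -2 + (15/2 - x/2) = 11/2 - x/2)
(297175 - 228003) + t(165) = (297175 - 228003) + (11/2 - ½*165) = 69172 + (11/2 - 165/2) = 69172 - 77 = 69095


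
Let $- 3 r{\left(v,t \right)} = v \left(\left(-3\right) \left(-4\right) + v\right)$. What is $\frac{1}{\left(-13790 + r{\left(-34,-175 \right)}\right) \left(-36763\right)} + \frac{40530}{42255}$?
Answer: $\frac{4183733668319}{4361797823778} \approx 0.95918$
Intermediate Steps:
$r{\left(v,t \right)} = - \frac{v \left(12 + v\right)}{3}$ ($r{\left(v,t \right)} = - \frac{v \left(\left(-3\right) \left(-4\right) + v\right)}{3} = - \frac{v \left(12 + v\right)}{3}$)
$\frac{1}{\left(-13790 + r{\left(-34,-175 \right)}\right) \left(-36763\right)} + \frac{40530}{42255} = \frac{1}{\left(-13790 - - \frac{34 \left(12 - 34\right)}{3}\right) \left(-36763\right)} + \frac{40530}{42255} = \frac{1}{-13790 - \left(- \frac{34}{3}\right) \left(-22\right)} \left(- \frac{1}{36763}\right) + 40530 \cdot \frac{1}{42255} = \frac{1}{-13790 - \frac{748}{3}} \left(- \frac{1}{36763}\right) + \frac{2702}{2817} = \frac{1}{- \frac{42118}{3}} \left(- \frac{1}{36763}\right) + \frac{2702}{2817} = \left(- \frac{3}{42118}\right) \left(- \frac{1}{36763}\right) + \frac{2702}{2817} = \frac{3}{1548384034} + \frac{2702}{2817} = \frac{4183733668319}{4361797823778}$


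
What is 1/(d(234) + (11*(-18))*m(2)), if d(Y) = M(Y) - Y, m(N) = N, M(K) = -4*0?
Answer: -1/630 ≈ -0.0015873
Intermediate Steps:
M(K) = 0
d(Y) = -Y (d(Y) = 0 - Y = -Y)
1/(d(234) + (11*(-18))*m(2)) = 1/(-1*234 + (11*(-18))*2) = 1/(-234 - 198*2) = 1/(-234 - 396) = 1/(-630) = -1/630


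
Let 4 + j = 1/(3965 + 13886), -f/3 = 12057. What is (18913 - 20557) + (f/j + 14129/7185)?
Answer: 1265619547984/171010185 ≈ 7400.8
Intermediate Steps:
f = -36171 (f = -3*12057 = -36171)
j = -71403/17851 (j = -4 + 1/(3965 + 13886) = -4 + 1/17851 = -71403/17851 ≈ -3.9999)
(18913 - 20557) + (f/j + 14129/7185) = (18913 - 20557) + (-36171/(-71403/17851) + 14129/7185) = -1644 + (-36171*(-17851/71403) + 14129*(1/7185)) = -1644 + (215229507/23801 + 14129/7185) = -1644 + 1546760292124/171010185 = 1265619547984/171010185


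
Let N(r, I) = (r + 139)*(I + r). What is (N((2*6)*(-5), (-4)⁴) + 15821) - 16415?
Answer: 14890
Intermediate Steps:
N(r, I) = (139 + r)*(I + r)
(N((2*6)*(-5), (-4)⁴) + 15821) - 16415 = ((((2*6)*(-5))² + 139*(-4)⁴ + 139*((2*6)*(-5)) + (-4)⁴*((2*6)*(-5))) + 15821) - 16415 = (((12*(-5))² + 139*256 + 139*(12*(-5)) + 256*(12*(-5))) + 15821) - 16415 = (((-60)² + 35584 + 139*(-60) + 256*(-60)) + 15821) - 16415 = ((3600 + 35584 - 8340 - 15360) + 15821) - 16415 = (15484 + 15821) - 16415 = 31305 - 16415 = 14890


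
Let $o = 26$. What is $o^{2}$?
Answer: $676$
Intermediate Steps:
$o^{2} = 26^{2} = 676$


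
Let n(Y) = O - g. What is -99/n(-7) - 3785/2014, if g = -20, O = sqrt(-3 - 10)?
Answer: (-3785*sqrt(13) + 275086*I)/(2014*(sqrt(13) - 20*I)) ≈ -6.6735 + 0.86428*I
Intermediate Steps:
O = I*sqrt(13) (O = sqrt(-13) = I*sqrt(13) ≈ 3.6056*I)
n(Y) = 20 + I*sqrt(13) (n(Y) = I*sqrt(13) - 1*(-20) = I*sqrt(13) + 20 = 20 + I*sqrt(13))
-99/n(-7) - 3785/2014 = -99/(20 + I*sqrt(13)) - 3785/2014 = -3785/2014 - 99/(20 + I*sqrt(13))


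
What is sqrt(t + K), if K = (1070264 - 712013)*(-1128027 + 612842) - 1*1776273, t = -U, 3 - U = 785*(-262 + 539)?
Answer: I*sqrt(184567100266) ≈ 4.2961e+5*I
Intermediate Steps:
U = -217442 (U = 3 - 785*(-262 + 539) = 3 - 785*277 = 3 - 1*217445 = 3 - 217445 = -217442)
t = 217442 (t = -1*(-217442) = 217442)
K = -184567317708 (K = 358251*(-515185) - 1776273 = -184565541435 - 1776273 = -184567317708)
sqrt(t + K) = sqrt(217442 - 184567317708) = sqrt(-184567100266) = I*sqrt(184567100266)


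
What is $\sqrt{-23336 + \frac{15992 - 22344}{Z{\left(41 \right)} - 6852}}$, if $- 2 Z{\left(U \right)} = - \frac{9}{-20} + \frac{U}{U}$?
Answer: $\frac{2 i \sqrt{438324518398074}}{274109} \approx 152.76 i$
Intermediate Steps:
$Z{\left(U \right)} = - \frac{29}{40}$ ($Z{\left(U \right)} = - \frac{- \frac{9}{-20} + \frac{U}{U}}{2} = - \frac{\left(-9\right) \left(- \frac{1}{20}\right) + 1}{2} = - \frac{\frac{9}{20} + 1}{2} = \left(- \frac{1}{2}\right) \frac{29}{20} = - \frac{29}{40}$)
$\sqrt{-23336 + \frac{15992 - 22344}{Z{\left(41 \right)} - 6852}} = \sqrt{-23336 + \frac{15992 - 22344}{- \frac{29}{40} - 6852}} = \sqrt{-23336 - \frac{6352}{- \frac{274109}{40}}} = \sqrt{-23336 - - \frac{254080}{274109}} = \sqrt{-23336 + \frac{254080}{274109}} = \sqrt{- \frac{6396353544}{274109}} = \frac{2 i \sqrt{438324518398074}}{274109}$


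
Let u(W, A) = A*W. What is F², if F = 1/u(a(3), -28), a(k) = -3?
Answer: 1/7056 ≈ 0.00014172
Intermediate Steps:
F = 1/84 (F = 1/(-28*(-3)) = 1/84 ≈ 0.011905)
F² = (1/84)² = 1/7056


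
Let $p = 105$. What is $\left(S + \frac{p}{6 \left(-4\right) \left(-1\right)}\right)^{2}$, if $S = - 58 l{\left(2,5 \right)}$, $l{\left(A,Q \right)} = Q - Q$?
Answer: $\frac{1225}{64} \approx 19.141$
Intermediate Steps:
$l{\left(A,Q \right)} = 0$
$S = 0$ ($S = \left(-58\right) 0 = 0$)
$\left(S + \frac{p}{6 \left(-4\right) \left(-1\right)}\right)^{2} = \left(0 + \frac{105}{6 \left(-4\right) \left(-1\right)}\right)^{2} = \left(0 + \frac{105}{\left(-24\right) \left(-1\right)}\right)^{2} = \left(0 + \frac{105}{24}\right)^{2} = \left(0 + 105 \cdot \frac{1}{24}\right)^{2} = \left(0 + \frac{35}{8}\right)^{2} = \left(\frac{35}{8}\right)^{2} = \frac{1225}{64}$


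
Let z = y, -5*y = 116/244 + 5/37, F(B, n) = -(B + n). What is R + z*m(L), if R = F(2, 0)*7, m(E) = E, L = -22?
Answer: -127674/11285 ≈ -11.314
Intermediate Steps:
F(B, n) = -B - n
y = -1378/11285 (y = -(116/244 + 5/37)/5 = -(116*(1/244) + 5*(1/37))/5 = -(29/61 + 5/37)/5 = -1/5*1378/2257 = -1378/11285 ≈ -0.12211)
z = -1378/11285 ≈ -0.12211
R = -14 (R = (-1*2 - 1*0)*7 = (-2 + 0)*7 = -2*7 = -14)
R + z*m(L) = -14 - 1378/11285*(-22) = -14 + 30316/11285 = -127674/11285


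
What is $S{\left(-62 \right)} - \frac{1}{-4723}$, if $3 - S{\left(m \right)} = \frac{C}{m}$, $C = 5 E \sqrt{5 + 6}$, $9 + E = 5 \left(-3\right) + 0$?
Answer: $\frac{14170}{4723} - \frac{60 \sqrt{11}}{31} \approx -3.4191$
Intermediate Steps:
$E = -24$ ($E = -9 + \left(5 \left(-3\right) + 0\right) = -9 + \left(-15 + 0\right) = -9 - 15 = -24$)
$C = - 120 \sqrt{11}$ ($C = 5 \left(-24\right) \sqrt{5 + 6} = - 120 \sqrt{11} \approx -398.0$)
$S{\left(m \right)} = 3 + \frac{120 \sqrt{11}}{m}$ ($S{\left(m \right)} = 3 - \frac{\left(-120\right) \sqrt{11}}{m} = 3 - - \frac{120 \sqrt{11}}{m} = 3 + \frac{120 \sqrt{11}}{m}$)
$S{\left(-62 \right)} - \frac{1}{-4723} = \left(3 + \frac{120 \sqrt{11}}{-62}\right) - \frac{1}{-4723} = \left(3 + 120 \sqrt{11} \left(- \frac{1}{62}\right)\right) - - \frac{1}{4723} = \left(3 - \frac{60 \sqrt{11}}{31}\right) + \frac{1}{4723} = \frac{14170}{4723} - \frac{60 \sqrt{11}}{31}$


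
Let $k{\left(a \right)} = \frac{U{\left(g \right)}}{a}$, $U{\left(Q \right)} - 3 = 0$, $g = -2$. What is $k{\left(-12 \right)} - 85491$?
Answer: $- \frac{341965}{4} \approx -85491.0$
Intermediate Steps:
$U{\left(Q \right)} = 3$ ($U{\left(Q \right)} = 3 + 0 = 3$)
$k{\left(a \right)} = \frac{3}{a}$
$k{\left(-12 \right)} - 85491 = \frac{3}{-12} - 85491 = 3 \left(- \frac{1}{12}\right) - 85491 = - \frac{1}{4} - 85491 = - \frac{341965}{4}$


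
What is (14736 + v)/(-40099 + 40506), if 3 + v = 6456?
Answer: 21189/407 ≈ 52.061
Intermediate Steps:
v = 6453 (v = -3 + 6456 = 6453)
(14736 + v)/(-40099 + 40506) = (14736 + 6453)/(-40099 + 40506) = 21189/407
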